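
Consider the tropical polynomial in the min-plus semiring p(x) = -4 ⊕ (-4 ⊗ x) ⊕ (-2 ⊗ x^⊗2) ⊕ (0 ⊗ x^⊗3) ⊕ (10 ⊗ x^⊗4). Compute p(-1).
p(-1) = -5

A tropical monomial a ⊗ x^⊗i evaluates to a + i · x. Evaluating each term at x = -1:
  Term 0 contributes -4 + 0 · -1 = -4
  Term 1 contributes -4 + 1 · -1 = -5
  Term 2 contributes -2 + 2 · -1 = -4
  Term 3 contributes 0 + 3 · -1 = -3
  Term 4 contributes 10 + 4 · -1 = 6
p(-1) = ⊕ of these = min[-4, -5, -4, -3, 6] = -5.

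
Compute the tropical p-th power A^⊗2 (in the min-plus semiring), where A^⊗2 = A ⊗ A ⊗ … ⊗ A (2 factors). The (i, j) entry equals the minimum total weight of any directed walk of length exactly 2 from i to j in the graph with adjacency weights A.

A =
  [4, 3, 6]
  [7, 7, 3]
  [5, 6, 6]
A^⊗2 =
  [8, 7, 6]
  [8, 9, 9]
  [9, 8, 9]

Each entry (A^⊗2)_ij equals the minimum over all length-2 walks i = v_0 → v_1 → … → v_2 = j of Σ_t A[v_t][v_{t+1}]. For example, for (i, j) = (0, 2) we minimise over 3 possible intermediate vertex sequences; the minimum is 6, attained along the walk 0 → 1 → 2.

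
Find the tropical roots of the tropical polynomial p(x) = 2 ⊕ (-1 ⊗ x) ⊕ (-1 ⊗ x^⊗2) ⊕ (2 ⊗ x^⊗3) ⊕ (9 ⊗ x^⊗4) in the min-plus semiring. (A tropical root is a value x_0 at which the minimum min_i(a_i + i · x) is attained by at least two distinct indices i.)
Roots: {-7, -3, 0, 3}

Each tropical root is a break point of the lower envelope of the lines y = a_i + i · x (there are 5 lines, with slopes 0, 1, ..., 4). Only the lines that attain the minimum somewhere contribute to roots; other lines are dominated. Here the surviving (envelope) indices are i = 4, i = 3, i = 2, i = 1, i = 0.
Intersections between consecutive envelope lines give the roots: for adjacent envelope indices i < j the intersection is x = (a_i − a_j) / (j − i). Reading off the sorted break points: {-7, -3, 0, 3}.
Verification: at each break x_0, at least two indices attain the minimum of min_i(a_i + i · x_0).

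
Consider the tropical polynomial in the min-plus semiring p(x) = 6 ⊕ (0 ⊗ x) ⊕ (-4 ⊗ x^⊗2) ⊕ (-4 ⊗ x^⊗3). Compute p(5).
p(5) = 5

A tropical monomial a ⊗ x^⊗i evaluates to a + i · x. Evaluating each term at x = 5:
  Term 0 contributes 6 + 0 · 5 = 6
  Term 1 contributes 0 + 1 · 5 = 5
  Term 2 contributes -4 + 2 · 5 = 6
  Term 3 contributes -4 + 3 · 5 = 11
p(5) = ⊕ of these = min[6, 5, 6, 11] = 5.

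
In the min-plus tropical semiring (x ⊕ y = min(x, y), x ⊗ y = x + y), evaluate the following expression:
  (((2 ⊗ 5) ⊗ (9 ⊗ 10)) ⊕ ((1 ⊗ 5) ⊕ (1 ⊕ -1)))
(((2 ⊗ 5) ⊗ (9 ⊗ 10)) ⊕ ((1 ⊗ 5) ⊕ (1 ⊕ -1))) = -1

Expand innermost to outermost. Recall ⊕ takes the minimum of its arguments and ⊗ takes their sum. Working out the expression (((2 ⊗ 5) ⊗ (9 ⊗ 10)) ⊕ ((1 ⊗ 5) ⊕ (1 ⊕ -1))) gives -1.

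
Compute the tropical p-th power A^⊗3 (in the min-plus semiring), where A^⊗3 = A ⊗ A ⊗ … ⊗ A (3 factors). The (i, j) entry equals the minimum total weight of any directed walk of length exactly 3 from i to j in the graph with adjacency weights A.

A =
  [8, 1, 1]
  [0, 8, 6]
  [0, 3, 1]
A^⊗3 =
  [2, 2, 2]
  [1, 4, 2]
  [1, 2, 2]

Each entry (A^⊗3)_ij equals the minimum over all length-3 walks i = v_0 → v_1 → … → v_3 = j of Σ_t A[v_t][v_{t+1}]. For example, for (i, j) = (0, 2) we minimise over 9 possible intermediate vertex sequences; the minimum is 2, attained along the walk 0 → 1 → 0 → 2.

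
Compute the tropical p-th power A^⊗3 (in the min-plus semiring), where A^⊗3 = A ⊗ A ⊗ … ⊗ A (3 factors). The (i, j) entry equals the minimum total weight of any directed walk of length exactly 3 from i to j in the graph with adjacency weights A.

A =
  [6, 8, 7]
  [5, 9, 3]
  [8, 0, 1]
A^⊗3 =
  [12, 8, 9]
  [8, 4, 5]
  [6, 2, 3]

Each entry (A^⊗3)_ij equals the minimum over all length-3 walks i = v_0 → v_1 → … → v_3 = j of Σ_t A[v_t][v_{t+1}]. For example, for (i, j) = (0, 2) we minimise over 9 possible intermediate vertex sequences; the minimum is 9, attained along the walk 0 → 2 → 2 → 2.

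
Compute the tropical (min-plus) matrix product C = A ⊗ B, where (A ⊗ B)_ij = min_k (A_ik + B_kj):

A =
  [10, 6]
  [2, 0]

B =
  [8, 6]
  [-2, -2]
A ⊗ B =
  [4, 4]
  [-2, -2]

Apply the min-plus product entry-by-entry:
  C[0][0] = min over k of (A[0][0] + B[0][0] = 10 + 8 = 18, A[0][1] + B[1][0] = 6 + -2 = 4) = 4 (attained at k = 1)
  C[0][1] = min over k of (A[0][0] + B[0][1] = 10 + 6 = 16, A[0][1] + B[1][1] = 6 + -2 = 4) = 4 (attained at k = 1)
  C[1][0] = min over k of (A[1][0] + B[0][0] = 2 + 8 = 10, A[1][1] + B[1][0] = 0 + -2 = -2) = -2 (attained at k = 1)
  C[1][1] = min over k of (A[1][0] + B[0][1] = 2 + 6 = 8, A[1][1] + B[1][1] = 0 + -2 = -2) = -2 (attained at k = 1)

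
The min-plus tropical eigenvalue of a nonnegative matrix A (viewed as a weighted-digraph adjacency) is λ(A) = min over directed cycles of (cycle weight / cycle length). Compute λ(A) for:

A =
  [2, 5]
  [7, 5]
λ(A) = 2

Enumerate directed cycles and compute their means (weight / length). Sample:
  cycle 0 → 0: weight = 2, length = 1, mean = 2/1 ≈ 2.000
  cycle 1 → 1: weight = 5, length = 1, mean = 5/1 ≈ 5.000
  cycle 0 → 1 → 0: weight = 12, length = 2, mean = 12/2 ≈ 6.000
  cycle 1 → 0 → 1: weight = 12, length = 2, mean = 12/2 ≈ 6.000
Minimum mean = 2.000, attained e.g. along the cycle 0 → 0 with weight 2 and length 1. So λ(A) = 2/1 = 2.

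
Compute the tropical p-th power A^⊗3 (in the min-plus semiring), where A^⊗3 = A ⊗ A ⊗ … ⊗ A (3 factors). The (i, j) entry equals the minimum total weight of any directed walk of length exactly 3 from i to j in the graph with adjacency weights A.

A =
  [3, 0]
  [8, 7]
A^⊗3 =
  [9, 6]
  [14, 11]

Each entry (A^⊗3)_ij equals the minimum over all length-3 walks i = v_0 → v_1 → … → v_3 = j of Σ_t A[v_t][v_{t+1}]. For example, for (i, j) = (0, 1) we minimise over 4 possible intermediate vertex sequences; the minimum is 6, attained along the walk 0 → 0 → 0 → 1.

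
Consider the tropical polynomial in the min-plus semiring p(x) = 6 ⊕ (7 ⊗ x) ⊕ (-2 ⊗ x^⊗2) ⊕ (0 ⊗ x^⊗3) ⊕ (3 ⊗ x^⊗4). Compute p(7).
p(7) = 6

A tropical monomial a ⊗ x^⊗i evaluates to a + i · x. Evaluating each term at x = 7:
  Term 0 contributes 6 + 0 · 7 = 6
  Term 1 contributes 7 + 1 · 7 = 14
  Term 2 contributes -2 + 2 · 7 = 12
  Term 3 contributes 0 + 3 · 7 = 21
  Term 4 contributes 3 + 4 · 7 = 31
p(7) = ⊕ of these = min[6, 14, 12, 21, 31] = 6.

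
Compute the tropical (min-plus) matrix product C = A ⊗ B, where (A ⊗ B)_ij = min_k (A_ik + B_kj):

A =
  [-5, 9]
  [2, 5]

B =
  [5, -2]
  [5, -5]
A ⊗ B =
  [0, -7]
  [7, 0]

Apply the min-plus product entry-by-entry:
  C[0][0] = min over k of (A[0][0] + B[0][0] = -5 + 5 = 0, A[0][1] + B[1][0] = 9 + 5 = 14) = 0 (attained at k = 0)
  C[0][1] = min over k of (A[0][0] + B[0][1] = -5 + -2 = -7, A[0][1] + B[1][1] = 9 + -5 = 4) = -7 (attained at k = 0)
  C[1][0] = min over k of (A[1][0] + B[0][0] = 2 + 5 = 7, A[1][1] + B[1][0] = 5 + 5 = 10) = 7 (attained at k = 0)
  C[1][1] = min over k of (A[1][0] + B[0][1] = 2 + -2 = 0, A[1][1] + B[1][1] = 5 + -5 = 0) = 0 (attained at k = 0)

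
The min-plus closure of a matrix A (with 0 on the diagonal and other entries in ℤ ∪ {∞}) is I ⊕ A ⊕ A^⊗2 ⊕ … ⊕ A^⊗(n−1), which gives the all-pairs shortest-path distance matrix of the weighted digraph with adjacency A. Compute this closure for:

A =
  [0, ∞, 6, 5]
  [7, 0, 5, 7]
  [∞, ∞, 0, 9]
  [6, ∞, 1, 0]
Closure =
  [0, ∞, 6, 5]
  [7, 0, 5, 7]
  [15, ∞, 0, 9]
  [6, ∞, 1, 0]

This is the Floyd-Warshall all-pairs shortest-path computation. For each intermediate vertex k = 0, 1, …, 3, update dist[i][j] ← min(dist[i][j], dist[i][k] + dist[k][j]). The final matrix gives, for each (i, j), the minimum total weight of any directed path from i to j (possibly empty when i = j).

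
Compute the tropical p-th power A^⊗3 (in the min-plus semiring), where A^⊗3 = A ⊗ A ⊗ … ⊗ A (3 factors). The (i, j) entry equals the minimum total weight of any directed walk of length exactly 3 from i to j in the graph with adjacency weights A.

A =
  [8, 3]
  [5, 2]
A^⊗3 =
  [10, 7]
  [9, 6]

Each entry (A^⊗3)_ij equals the minimum over all length-3 walks i = v_0 → v_1 → … → v_3 = j of Σ_t A[v_t][v_{t+1}]. For example, for (i, j) = (0, 1) we minimise over 4 possible intermediate vertex sequences; the minimum is 7, attained along the walk 0 → 1 → 1 → 1.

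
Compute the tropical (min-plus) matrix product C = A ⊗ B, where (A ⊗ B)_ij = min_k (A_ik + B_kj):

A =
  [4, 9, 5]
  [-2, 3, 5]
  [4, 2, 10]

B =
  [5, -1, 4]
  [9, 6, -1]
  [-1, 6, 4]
A ⊗ B =
  [4, 3, 8]
  [3, -3, 2]
  [9, 3, 1]

Apply the min-plus product entry-by-entry:
  C[0][0] = min over k of (A[0][0] + B[0][0] = 4 + 5 = 9, A[0][1] + B[1][0] = 9 + 9 = 18, A[0][2] + B[2][0] = 5 + -1 = 4) = 4 (attained at k = 2)
  C[0][1] = min over k of (A[0][0] + B[0][1] = 4 + -1 = 3, A[0][1] + B[1][1] = 9 + 6 = 15, A[0][2] + B[2][1] = 5 + 6 = 11) = 3 (attained at k = 0)
  C[0][2] = min over k of (A[0][0] + B[0][2] = 4 + 4 = 8, A[0][1] + B[1][2] = 9 + -1 = 8, A[0][2] + B[2][2] = 5 + 4 = 9) = 8 (attained at k = 0)
  C[1][0] = min over k of (A[1][0] + B[0][0] = -2 + 5 = 3, A[1][1] + B[1][0] = 3 + 9 = 12, A[1][2] + B[2][0] = 5 + -1 = 4) = 3 (attained at k = 0)
  C[1][1] = min over k of (A[1][0] + B[0][1] = -2 + -1 = -3, A[1][1] + B[1][1] = 3 + 6 = 9, A[1][2] + B[2][1] = 5 + 6 = 11) = -3 (attained at k = 0)
  C[1][2] = min over k of (A[1][0] + B[0][2] = -2 + 4 = 2, A[1][1] + B[1][2] = 3 + -1 = 2, A[1][2] + B[2][2] = 5 + 4 = 9) = 2 (attained at k = 0)
  C[2][0] = min over k of (A[2][0] + B[0][0] = 4 + 5 = 9, A[2][1] + B[1][0] = 2 + 9 = 11, A[2][2] + B[2][0] = 10 + -1 = 9) = 9 (attained at k = 0)
  C[2][1] = min over k of (A[2][0] + B[0][1] = 4 + -1 = 3, A[2][1] + B[1][1] = 2 + 6 = 8, A[2][2] + B[2][1] = 10 + 6 = 16) = 3 (attained at k = 0)
  C[2][2] = min over k of (A[2][0] + B[0][2] = 4 + 4 = 8, A[2][1] + B[1][2] = 2 + -1 = 1, A[2][2] + B[2][2] = 10 + 4 = 14) = 1 (attained at k = 1)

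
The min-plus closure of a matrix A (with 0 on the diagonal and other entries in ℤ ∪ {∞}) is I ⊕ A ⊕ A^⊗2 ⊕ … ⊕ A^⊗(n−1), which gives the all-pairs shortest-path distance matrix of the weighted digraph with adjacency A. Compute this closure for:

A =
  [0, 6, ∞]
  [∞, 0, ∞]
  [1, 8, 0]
Closure =
  [0, 6, ∞]
  [∞, 0, ∞]
  [1, 7, 0]

This is the Floyd-Warshall all-pairs shortest-path computation. For each intermediate vertex k = 0, 1, …, 2, update dist[i][j] ← min(dist[i][j], dist[i][k] + dist[k][j]). The final matrix gives, for each (i, j), the minimum total weight of any directed path from i to j (possibly empty when i = j).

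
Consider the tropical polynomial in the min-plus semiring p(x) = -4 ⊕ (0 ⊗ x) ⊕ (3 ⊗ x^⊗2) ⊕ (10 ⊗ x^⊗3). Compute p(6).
p(6) = -4

A tropical monomial a ⊗ x^⊗i evaluates to a + i · x. Evaluating each term at x = 6:
  Term 0 contributes -4 + 0 · 6 = -4
  Term 1 contributes 0 + 1 · 6 = 6
  Term 2 contributes 3 + 2 · 6 = 15
  Term 3 contributes 10 + 3 · 6 = 28
p(6) = ⊕ of these = min[-4, 6, 15, 28] = -4.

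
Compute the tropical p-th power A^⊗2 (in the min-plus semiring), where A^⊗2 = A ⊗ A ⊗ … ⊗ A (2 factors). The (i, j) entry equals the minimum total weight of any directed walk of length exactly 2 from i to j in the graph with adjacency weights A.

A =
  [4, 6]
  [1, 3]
A^⊗2 =
  [7, 9]
  [4, 6]

Each entry (A^⊗2)_ij equals the minimum over all length-2 walks i = v_0 → v_1 → … → v_2 = j of Σ_t A[v_t][v_{t+1}]. For example, for (i, j) = (0, 1) we minimise over 2 possible intermediate vertex sequences; the minimum is 9, attained along the walk 0 → 1 → 1.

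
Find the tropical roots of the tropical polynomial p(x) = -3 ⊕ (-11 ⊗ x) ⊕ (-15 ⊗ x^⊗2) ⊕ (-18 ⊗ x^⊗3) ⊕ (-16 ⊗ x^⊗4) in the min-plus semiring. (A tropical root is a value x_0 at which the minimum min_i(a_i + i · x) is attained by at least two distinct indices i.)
Roots: {-2, 3, 4, 8}

Each tropical root is a break point of the lower envelope of the lines y = a_i + i · x (there are 5 lines, with slopes 0, 1, ..., 4). Only the lines that attain the minimum somewhere contribute to roots; other lines are dominated. Here the surviving (envelope) indices are i = 4, i = 3, i = 2, i = 1, i = 0.
Intersections between consecutive envelope lines give the roots: for adjacent envelope indices i < j the intersection is x = (a_i − a_j) / (j − i). Reading off the sorted break points: {-2, 3, 4, 8}.
Verification: at each break x_0, at least two indices attain the minimum of min_i(a_i + i · x_0).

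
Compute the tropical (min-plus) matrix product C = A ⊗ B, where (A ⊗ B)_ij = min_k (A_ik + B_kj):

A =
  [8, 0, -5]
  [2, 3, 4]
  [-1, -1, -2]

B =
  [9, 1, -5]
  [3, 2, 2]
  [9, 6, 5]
A ⊗ B =
  [3, 1, 0]
  [6, 3, -3]
  [2, 0, -6]

Apply the min-plus product entry-by-entry:
  C[0][0] = min over k of (A[0][0] + B[0][0] = 8 + 9 = 17, A[0][1] + B[1][0] = 0 + 3 = 3, A[0][2] + B[2][0] = -5 + 9 = 4) = 3 (attained at k = 1)
  C[0][1] = min over k of (A[0][0] + B[0][1] = 8 + 1 = 9, A[0][1] + B[1][1] = 0 + 2 = 2, A[0][2] + B[2][1] = -5 + 6 = 1) = 1 (attained at k = 2)
  C[0][2] = min over k of (A[0][0] + B[0][2] = 8 + -5 = 3, A[0][1] + B[1][2] = 0 + 2 = 2, A[0][2] + B[2][2] = -5 + 5 = 0) = 0 (attained at k = 2)
  C[1][0] = min over k of (A[1][0] + B[0][0] = 2 + 9 = 11, A[1][1] + B[1][0] = 3 + 3 = 6, A[1][2] + B[2][0] = 4 + 9 = 13) = 6 (attained at k = 1)
  C[1][1] = min over k of (A[1][0] + B[0][1] = 2 + 1 = 3, A[1][1] + B[1][1] = 3 + 2 = 5, A[1][2] + B[2][1] = 4 + 6 = 10) = 3 (attained at k = 0)
  C[1][2] = min over k of (A[1][0] + B[0][2] = 2 + -5 = -3, A[1][1] + B[1][2] = 3 + 2 = 5, A[1][2] + B[2][2] = 4 + 5 = 9) = -3 (attained at k = 0)
  C[2][0] = min over k of (A[2][0] + B[0][0] = -1 + 9 = 8, A[2][1] + B[1][0] = -1 + 3 = 2, A[2][2] + B[2][0] = -2 + 9 = 7) = 2 (attained at k = 1)
  C[2][1] = min over k of (A[2][0] + B[0][1] = -1 + 1 = 0, A[2][1] + B[1][1] = -1 + 2 = 1, A[2][2] + B[2][1] = -2 + 6 = 4) = 0 (attained at k = 0)
  C[2][2] = min over k of (A[2][0] + B[0][2] = -1 + -5 = -6, A[2][1] + B[1][2] = -1 + 2 = 1, A[2][2] + B[2][2] = -2 + 5 = 3) = -6 (attained at k = 0)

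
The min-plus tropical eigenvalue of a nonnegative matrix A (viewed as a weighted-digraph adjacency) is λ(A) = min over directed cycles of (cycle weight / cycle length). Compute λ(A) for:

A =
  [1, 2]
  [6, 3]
λ(A) = 1

Enumerate directed cycles and compute their means (weight / length). Sample:
  cycle 0 → 0: weight = 1, length = 1, mean = 1/1 ≈ 1.000
  cycle 1 → 1: weight = 3, length = 1, mean = 3/1 ≈ 3.000
  cycle 0 → 1 → 0: weight = 8, length = 2, mean = 8/2 ≈ 4.000
  cycle 1 → 0 → 1: weight = 8, length = 2, mean = 8/2 ≈ 4.000
Minimum mean = 1.000, attained e.g. along the cycle 0 → 0 with weight 1 and length 1. So λ(A) = 1/1 = 1.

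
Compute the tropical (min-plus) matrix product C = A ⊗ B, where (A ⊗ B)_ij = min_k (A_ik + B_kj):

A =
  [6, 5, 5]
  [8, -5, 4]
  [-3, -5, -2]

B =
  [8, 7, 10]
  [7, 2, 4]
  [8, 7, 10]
A ⊗ B =
  [12, 7, 9]
  [2, -3, -1]
  [2, -3, -1]

Apply the min-plus product entry-by-entry:
  C[0][0] = min over k of (A[0][0] + B[0][0] = 6 + 8 = 14, A[0][1] + B[1][0] = 5 + 7 = 12, A[0][2] + B[2][0] = 5 + 8 = 13) = 12 (attained at k = 1)
  C[0][1] = min over k of (A[0][0] + B[0][1] = 6 + 7 = 13, A[0][1] + B[1][1] = 5 + 2 = 7, A[0][2] + B[2][1] = 5 + 7 = 12) = 7 (attained at k = 1)
  C[0][2] = min over k of (A[0][0] + B[0][2] = 6 + 10 = 16, A[0][1] + B[1][2] = 5 + 4 = 9, A[0][2] + B[2][2] = 5 + 10 = 15) = 9 (attained at k = 1)
  C[1][0] = min over k of (A[1][0] + B[0][0] = 8 + 8 = 16, A[1][1] + B[1][0] = -5 + 7 = 2, A[1][2] + B[2][0] = 4 + 8 = 12) = 2 (attained at k = 1)
  C[1][1] = min over k of (A[1][0] + B[0][1] = 8 + 7 = 15, A[1][1] + B[1][1] = -5 + 2 = -3, A[1][2] + B[2][1] = 4 + 7 = 11) = -3 (attained at k = 1)
  C[1][2] = min over k of (A[1][0] + B[0][2] = 8 + 10 = 18, A[1][1] + B[1][2] = -5 + 4 = -1, A[1][2] + B[2][2] = 4 + 10 = 14) = -1 (attained at k = 1)
  C[2][0] = min over k of (A[2][0] + B[0][0] = -3 + 8 = 5, A[2][1] + B[1][0] = -5 + 7 = 2, A[2][2] + B[2][0] = -2 + 8 = 6) = 2 (attained at k = 1)
  C[2][1] = min over k of (A[2][0] + B[0][1] = -3 + 7 = 4, A[2][1] + B[1][1] = -5 + 2 = -3, A[2][2] + B[2][1] = -2 + 7 = 5) = -3 (attained at k = 1)
  C[2][2] = min over k of (A[2][0] + B[0][2] = -3 + 10 = 7, A[2][1] + B[1][2] = -5 + 4 = -1, A[2][2] + B[2][2] = -2 + 10 = 8) = -1 (attained at k = 1)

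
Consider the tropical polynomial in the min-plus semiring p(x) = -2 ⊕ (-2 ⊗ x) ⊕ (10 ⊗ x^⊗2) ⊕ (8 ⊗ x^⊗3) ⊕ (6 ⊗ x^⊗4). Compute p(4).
p(4) = -2

A tropical monomial a ⊗ x^⊗i evaluates to a + i · x. Evaluating each term at x = 4:
  Term 0 contributes -2 + 0 · 4 = -2
  Term 1 contributes -2 + 1 · 4 = 2
  Term 2 contributes 10 + 2 · 4 = 18
  Term 3 contributes 8 + 3 · 4 = 20
  Term 4 contributes 6 + 4 · 4 = 22
p(4) = ⊕ of these = min[-2, 2, 18, 20, 22] = -2.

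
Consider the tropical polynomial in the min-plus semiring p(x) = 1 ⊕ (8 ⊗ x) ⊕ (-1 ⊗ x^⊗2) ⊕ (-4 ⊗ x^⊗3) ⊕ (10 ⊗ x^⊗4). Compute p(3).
p(3) = 1

A tropical monomial a ⊗ x^⊗i evaluates to a + i · x. Evaluating each term at x = 3:
  Term 0 contributes 1 + 0 · 3 = 1
  Term 1 contributes 8 + 1 · 3 = 11
  Term 2 contributes -1 + 2 · 3 = 5
  Term 3 contributes -4 + 3 · 3 = 5
  Term 4 contributes 10 + 4 · 3 = 22
p(3) = ⊕ of these = min[1, 11, 5, 5, 22] = 1.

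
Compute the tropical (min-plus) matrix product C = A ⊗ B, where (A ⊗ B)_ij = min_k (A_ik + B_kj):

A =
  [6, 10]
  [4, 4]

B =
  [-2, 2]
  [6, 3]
A ⊗ B =
  [4, 8]
  [2, 6]

Apply the min-plus product entry-by-entry:
  C[0][0] = min over k of (A[0][0] + B[0][0] = 6 + -2 = 4, A[0][1] + B[1][0] = 10 + 6 = 16) = 4 (attained at k = 0)
  C[0][1] = min over k of (A[0][0] + B[0][1] = 6 + 2 = 8, A[0][1] + B[1][1] = 10 + 3 = 13) = 8 (attained at k = 0)
  C[1][0] = min over k of (A[1][0] + B[0][0] = 4 + -2 = 2, A[1][1] + B[1][0] = 4 + 6 = 10) = 2 (attained at k = 0)
  C[1][1] = min over k of (A[1][0] + B[0][1] = 4 + 2 = 6, A[1][1] + B[1][1] = 4 + 3 = 7) = 6 (attained at k = 0)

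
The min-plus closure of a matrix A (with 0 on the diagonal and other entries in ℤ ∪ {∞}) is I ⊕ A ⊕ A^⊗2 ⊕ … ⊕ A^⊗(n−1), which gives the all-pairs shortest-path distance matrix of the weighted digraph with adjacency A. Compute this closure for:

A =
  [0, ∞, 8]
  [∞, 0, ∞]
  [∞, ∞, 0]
Closure =
  [0, ∞, 8]
  [∞, 0, ∞]
  [∞, ∞, 0]

This is the Floyd-Warshall all-pairs shortest-path computation. For each intermediate vertex k = 0, 1, …, 2, update dist[i][j] ← min(dist[i][j], dist[i][k] + dist[k][j]). The final matrix gives, for each (i, j), the minimum total weight of any directed path from i to j (possibly empty when i = j).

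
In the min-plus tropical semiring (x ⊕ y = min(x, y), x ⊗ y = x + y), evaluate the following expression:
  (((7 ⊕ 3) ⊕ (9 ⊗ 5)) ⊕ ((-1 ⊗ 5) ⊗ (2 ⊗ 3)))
(((7 ⊕ 3) ⊕ (9 ⊗ 5)) ⊕ ((-1 ⊗ 5) ⊗ (2 ⊗ 3))) = 3

Expand innermost to outermost. Recall ⊕ takes the minimum of its arguments and ⊗ takes their sum. Working out the expression (((7 ⊕ 3) ⊕ (9 ⊗ 5)) ⊕ ((-1 ⊗ 5) ⊗ (2 ⊗ 3))) gives 3.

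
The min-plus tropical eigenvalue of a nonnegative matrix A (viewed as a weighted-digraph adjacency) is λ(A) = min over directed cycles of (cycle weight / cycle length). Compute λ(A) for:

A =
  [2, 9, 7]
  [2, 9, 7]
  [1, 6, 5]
λ(A) = 2

Enumerate directed cycles and compute their means (weight / length). Sample:
  cycle 0 → 0: weight = 2, length = 1, mean = 2/1 ≈ 2.000
  cycle 1 → 1: weight = 9, length = 1, mean = 9/1 ≈ 9.000
  cycle 2 → 2: weight = 5, length = 1, mean = 5/1 ≈ 5.000
  cycle 0 → 1 → 0: weight = 11, length = 2, mean = 11/2 ≈ 5.500
  cycle 0 → 2 → 0: weight = 8, length = 2, mean = 8/2 ≈ 4.000
  cycle 1 → 0 → 1: weight = 11, length = 2, mean = 11/2 ≈ 5.500
Minimum mean = 2.000, attained e.g. along the cycle 0 → 0 with weight 2 and length 1. So λ(A) = 2/1 = 2.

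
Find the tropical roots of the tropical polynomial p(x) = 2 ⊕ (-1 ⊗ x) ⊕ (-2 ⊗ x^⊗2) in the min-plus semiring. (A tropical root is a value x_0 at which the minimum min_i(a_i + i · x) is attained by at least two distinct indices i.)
Roots: {1, 3}

Each tropical root is a break point of the lower envelope of the lines y = a_i + i · x (there are 3 lines, with slopes 0, 1, ..., 2). Only the lines that attain the minimum somewhere contribute to roots; other lines are dominated. Here the surviving (envelope) indices are i = 2, i = 1, i = 0.
Intersections between consecutive envelope lines give the roots: for adjacent envelope indices i < j the intersection is x = (a_i − a_j) / (j − i). Reading off the sorted break points: {1, 3}.
Verification: at each break x_0, at least two indices attain the minimum of min_i(a_i + i · x_0).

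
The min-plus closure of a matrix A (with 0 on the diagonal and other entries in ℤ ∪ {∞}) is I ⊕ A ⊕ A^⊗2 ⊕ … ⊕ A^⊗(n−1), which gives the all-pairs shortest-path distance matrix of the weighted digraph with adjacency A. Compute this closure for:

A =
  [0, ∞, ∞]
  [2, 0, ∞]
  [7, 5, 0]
Closure =
  [0, ∞, ∞]
  [2, 0, ∞]
  [7, 5, 0]

This is the Floyd-Warshall all-pairs shortest-path computation. For each intermediate vertex k = 0, 1, …, 2, update dist[i][j] ← min(dist[i][j], dist[i][k] + dist[k][j]). The final matrix gives, for each (i, j), the minimum total weight of any directed path from i to j (possibly empty when i = j).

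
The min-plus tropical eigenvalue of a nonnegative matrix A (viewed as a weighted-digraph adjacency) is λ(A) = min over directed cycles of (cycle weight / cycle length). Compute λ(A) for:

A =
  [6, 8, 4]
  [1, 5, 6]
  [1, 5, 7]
λ(A) = 5/2

Enumerate directed cycles and compute their means (weight / length). Sample:
  cycle 0 → 0: weight = 6, length = 1, mean = 6/1 ≈ 6.000
  cycle 1 → 1: weight = 5, length = 1, mean = 5/1 ≈ 5.000
  cycle 2 → 2: weight = 7, length = 1, mean = 7/1 ≈ 7.000
  cycle 0 → 1 → 0: weight = 9, length = 2, mean = 9/2 ≈ 4.500
  cycle 0 → 2 → 0: weight = 5, length = 2, mean = 5/2 ≈ 2.500
  cycle 1 → 0 → 1: weight = 9, length = 2, mean = 9/2 ≈ 4.500
Minimum mean = 2.500, attained e.g. along the cycle 0 → 2 → 0 with weight 5 and length 2. So λ(A) = 5/2 = 5/2.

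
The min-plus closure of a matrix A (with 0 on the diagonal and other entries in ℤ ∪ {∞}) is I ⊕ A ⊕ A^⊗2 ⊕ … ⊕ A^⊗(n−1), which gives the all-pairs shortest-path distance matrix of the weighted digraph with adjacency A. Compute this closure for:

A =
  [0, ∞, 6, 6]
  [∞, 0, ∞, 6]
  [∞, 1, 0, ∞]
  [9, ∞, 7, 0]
Closure =
  [0, 7, 6, 6]
  [15, 0, 13, 6]
  [16, 1, 0, 7]
  [9, 8, 7, 0]

This is the Floyd-Warshall all-pairs shortest-path computation. For each intermediate vertex k = 0, 1, …, 3, update dist[i][j] ← min(dist[i][j], dist[i][k] + dist[k][j]). The final matrix gives, for each (i, j), the minimum total weight of any directed path from i to j (possibly empty when i = j).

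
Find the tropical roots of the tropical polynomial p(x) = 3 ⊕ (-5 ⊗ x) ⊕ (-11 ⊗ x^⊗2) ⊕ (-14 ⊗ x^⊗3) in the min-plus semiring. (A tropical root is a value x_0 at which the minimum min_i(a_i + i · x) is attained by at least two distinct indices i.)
Roots: {3, 6, 8}

Each tropical root is a break point of the lower envelope of the lines y = a_i + i · x (there are 4 lines, with slopes 0, 1, ..., 3). Only the lines that attain the minimum somewhere contribute to roots; other lines are dominated. Here the surviving (envelope) indices are i = 3, i = 2, i = 1, i = 0.
Intersections between consecutive envelope lines give the roots: for adjacent envelope indices i < j the intersection is x = (a_i − a_j) / (j − i). Reading off the sorted break points: {3, 6, 8}.
Verification: at each break x_0, at least two indices attain the minimum of min_i(a_i + i · x_0).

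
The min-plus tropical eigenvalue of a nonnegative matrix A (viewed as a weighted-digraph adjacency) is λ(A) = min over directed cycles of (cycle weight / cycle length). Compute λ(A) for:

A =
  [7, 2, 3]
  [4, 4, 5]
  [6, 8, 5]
λ(A) = 3

Enumerate directed cycles and compute their means (weight / length). Sample:
  cycle 0 → 0: weight = 7, length = 1, mean = 7/1 ≈ 7.000
  cycle 1 → 1: weight = 4, length = 1, mean = 4/1 ≈ 4.000
  cycle 2 → 2: weight = 5, length = 1, mean = 5/1 ≈ 5.000
  cycle 0 → 1 → 0: weight = 6, length = 2, mean = 6/2 ≈ 3.000
  cycle 0 → 2 → 0: weight = 9, length = 2, mean = 9/2 ≈ 4.500
  cycle 1 → 0 → 1: weight = 6, length = 2, mean = 6/2 ≈ 3.000
Minimum mean = 3.000, attained e.g. along the cycle 0 → 1 → 0 with weight 6 and length 2. So λ(A) = 6/2 = 3.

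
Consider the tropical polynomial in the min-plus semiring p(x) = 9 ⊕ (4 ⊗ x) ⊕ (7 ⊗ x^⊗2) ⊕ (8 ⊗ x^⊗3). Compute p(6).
p(6) = 9

A tropical monomial a ⊗ x^⊗i evaluates to a + i · x. Evaluating each term at x = 6:
  Term 0 contributes 9 + 0 · 6 = 9
  Term 1 contributes 4 + 1 · 6 = 10
  Term 2 contributes 7 + 2 · 6 = 19
  Term 3 contributes 8 + 3 · 6 = 26
p(6) = ⊕ of these = min[9, 10, 19, 26] = 9.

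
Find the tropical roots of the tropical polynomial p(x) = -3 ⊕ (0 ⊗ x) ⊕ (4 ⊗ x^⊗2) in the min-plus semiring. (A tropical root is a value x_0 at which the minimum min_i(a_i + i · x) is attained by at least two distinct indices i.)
Roots: {-4, -3}

Each tropical root is a break point of the lower envelope of the lines y = a_i + i · x (there are 3 lines, with slopes 0, 1, ..., 2). Only the lines that attain the minimum somewhere contribute to roots; other lines are dominated. Here the surviving (envelope) indices are i = 2, i = 1, i = 0.
Intersections between consecutive envelope lines give the roots: for adjacent envelope indices i < j the intersection is x = (a_i − a_j) / (j − i). Reading off the sorted break points: {-4, -3}.
Verification: at each break x_0, at least two indices attain the minimum of min_i(a_i + i · x_0).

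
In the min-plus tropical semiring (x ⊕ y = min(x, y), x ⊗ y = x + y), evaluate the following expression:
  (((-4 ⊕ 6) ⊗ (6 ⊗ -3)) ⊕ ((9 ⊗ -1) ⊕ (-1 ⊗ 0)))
(((-4 ⊕ 6) ⊗ (6 ⊗ -3)) ⊕ ((9 ⊗ -1) ⊕ (-1 ⊗ 0))) = -1

Expand innermost to outermost. Recall ⊕ takes the minimum of its arguments and ⊗ takes their sum. Working out the expression (((-4 ⊕ 6) ⊗ (6 ⊗ -3)) ⊕ ((9 ⊗ -1) ⊕ (-1 ⊗ 0))) gives -1.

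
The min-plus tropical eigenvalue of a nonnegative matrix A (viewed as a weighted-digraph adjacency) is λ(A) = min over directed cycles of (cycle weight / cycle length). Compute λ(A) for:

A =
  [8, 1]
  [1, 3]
λ(A) = 1

Enumerate directed cycles and compute their means (weight / length). Sample:
  cycle 0 → 0: weight = 8, length = 1, mean = 8/1 ≈ 8.000
  cycle 1 → 1: weight = 3, length = 1, mean = 3/1 ≈ 3.000
  cycle 0 → 1 → 0: weight = 2, length = 2, mean = 2/2 ≈ 1.000
  cycle 1 → 0 → 1: weight = 2, length = 2, mean = 2/2 ≈ 1.000
Minimum mean = 1.000, attained e.g. along the cycle 0 → 1 → 0 with weight 2 and length 2. So λ(A) = 2/2 = 1.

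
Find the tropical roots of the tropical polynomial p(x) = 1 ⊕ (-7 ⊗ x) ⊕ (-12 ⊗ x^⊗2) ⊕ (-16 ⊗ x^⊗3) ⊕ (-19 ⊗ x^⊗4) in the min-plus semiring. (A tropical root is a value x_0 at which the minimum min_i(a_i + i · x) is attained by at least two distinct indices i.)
Roots: {3, 4, 5, 8}

Each tropical root is a break point of the lower envelope of the lines y = a_i + i · x (there are 5 lines, with slopes 0, 1, ..., 4). Only the lines that attain the minimum somewhere contribute to roots; other lines are dominated. Here the surviving (envelope) indices are i = 4, i = 3, i = 2, i = 1, i = 0.
Intersections between consecutive envelope lines give the roots: for adjacent envelope indices i < j the intersection is x = (a_i − a_j) / (j − i). Reading off the sorted break points: {3, 4, 5, 8}.
Verification: at each break x_0, at least two indices attain the minimum of min_i(a_i + i · x_0).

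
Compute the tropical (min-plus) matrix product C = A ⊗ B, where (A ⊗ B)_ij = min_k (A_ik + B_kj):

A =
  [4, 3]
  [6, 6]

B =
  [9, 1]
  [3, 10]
A ⊗ B =
  [6, 5]
  [9, 7]

Apply the min-plus product entry-by-entry:
  C[0][0] = min over k of (A[0][0] + B[0][0] = 4 + 9 = 13, A[0][1] + B[1][0] = 3 + 3 = 6) = 6 (attained at k = 1)
  C[0][1] = min over k of (A[0][0] + B[0][1] = 4 + 1 = 5, A[0][1] + B[1][1] = 3 + 10 = 13) = 5 (attained at k = 0)
  C[1][0] = min over k of (A[1][0] + B[0][0] = 6 + 9 = 15, A[1][1] + B[1][0] = 6 + 3 = 9) = 9 (attained at k = 1)
  C[1][1] = min over k of (A[1][0] + B[0][1] = 6 + 1 = 7, A[1][1] + B[1][1] = 6 + 10 = 16) = 7 (attained at k = 0)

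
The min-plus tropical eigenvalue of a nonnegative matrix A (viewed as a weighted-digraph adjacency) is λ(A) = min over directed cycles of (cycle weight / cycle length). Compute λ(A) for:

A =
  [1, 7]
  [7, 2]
λ(A) = 1

Enumerate directed cycles and compute their means (weight / length). Sample:
  cycle 0 → 0: weight = 1, length = 1, mean = 1/1 ≈ 1.000
  cycle 1 → 1: weight = 2, length = 1, mean = 2/1 ≈ 2.000
  cycle 0 → 1 → 0: weight = 14, length = 2, mean = 14/2 ≈ 7.000
  cycle 1 → 0 → 1: weight = 14, length = 2, mean = 14/2 ≈ 7.000
Minimum mean = 1.000, attained e.g. along the cycle 0 → 0 with weight 1 and length 1. So λ(A) = 1/1 = 1.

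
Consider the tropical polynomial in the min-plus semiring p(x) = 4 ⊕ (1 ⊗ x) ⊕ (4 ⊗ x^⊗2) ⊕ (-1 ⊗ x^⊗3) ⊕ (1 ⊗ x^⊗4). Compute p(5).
p(5) = 4

A tropical monomial a ⊗ x^⊗i evaluates to a + i · x. Evaluating each term at x = 5:
  Term 0 contributes 4 + 0 · 5 = 4
  Term 1 contributes 1 + 1 · 5 = 6
  Term 2 contributes 4 + 2 · 5 = 14
  Term 3 contributes -1 + 3 · 5 = 14
  Term 4 contributes 1 + 4 · 5 = 21
p(5) = ⊕ of these = min[4, 6, 14, 14, 21] = 4.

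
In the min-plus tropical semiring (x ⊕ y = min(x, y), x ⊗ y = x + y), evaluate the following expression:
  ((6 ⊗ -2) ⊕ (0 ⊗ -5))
((6 ⊗ -2) ⊕ (0 ⊗ -5)) = -5

Expand innermost to outermost. Recall ⊕ takes the minimum of its arguments and ⊗ takes their sum. Working out the expression ((6 ⊗ -2) ⊕ (0 ⊗ -5)) gives -5.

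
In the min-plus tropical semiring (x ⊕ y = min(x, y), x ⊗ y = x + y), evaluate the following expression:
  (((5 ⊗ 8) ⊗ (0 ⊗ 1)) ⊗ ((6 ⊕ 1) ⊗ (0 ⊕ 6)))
(((5 ⊗ 8) ⊗ (0 ⊗ 1)) ⊗ ((6 ⊕ 1) ⊗ (0 ⊕ 6))) = 15

Expand innermost to outermost. Recall ⊕ takes the minimum of its arguments and ⊗ takes their sum. Working out the expression (((5 ⊗ 8) ⊗ (0 ⊗ 1)) ⊗ ((6 ⊕ 1) ⊗ (0 ⊕ 6))) gives 15.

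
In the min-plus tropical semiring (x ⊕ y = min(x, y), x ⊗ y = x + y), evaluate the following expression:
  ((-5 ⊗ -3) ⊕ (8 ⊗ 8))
((-5 ⊗ -3) ⊕ (8 ⊗ 8)) = -8

Expand innermost to outermost. Recall ⊕ takes the minimum of its arguments and ⊗ takes their sum. Working out the expression ((-5 ⊗ -3) ⊕ (8 ⊗ 8)) gives -8.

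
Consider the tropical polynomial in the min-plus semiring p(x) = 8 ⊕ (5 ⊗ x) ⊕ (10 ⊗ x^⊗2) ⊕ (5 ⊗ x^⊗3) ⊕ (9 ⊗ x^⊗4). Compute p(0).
p(0) = 5

A tropical monomial a ⊗ x^⊗i evaluates to a + i · x. Evaluating each term at x = 0:
  Term 0 contributes 8 + 0 · 0 = 8
  Term 1 contributes 5 + 1 · 0 = 5
  Term 2 contributes 10 + 2 · 0 = 10
  Term 3 contributes 5 + 3 · 0 = 5
  Term 4 contributes 9 + 4 · 0 = 9
p(0) = ⊕ of these = min[8, 5, 10, 5, 9] = 5.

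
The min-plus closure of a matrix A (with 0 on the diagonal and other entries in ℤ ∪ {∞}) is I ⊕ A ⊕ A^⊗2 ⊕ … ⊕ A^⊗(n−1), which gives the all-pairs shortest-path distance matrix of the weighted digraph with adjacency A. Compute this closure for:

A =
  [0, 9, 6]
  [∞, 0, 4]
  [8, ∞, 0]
Closure =
  [0, 9, 6]
  [12, 0, 4]
  [8, 17, 0]

This is the Floyd-Warshall all-pairs shortest-path computation. For each intermediate vertex k = 0, 1, …, 2, update dist[i][j] ← min(dist[i][j], dist[i][k] + dist[k][j]). The final matrix gives, for each (i, j), the minimum total weight of any directed path from i to j (possibly empty when i = j).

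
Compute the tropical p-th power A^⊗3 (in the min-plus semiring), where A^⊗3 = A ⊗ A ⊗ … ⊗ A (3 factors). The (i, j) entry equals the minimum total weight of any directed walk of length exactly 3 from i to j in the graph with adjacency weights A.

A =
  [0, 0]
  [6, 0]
A^⊗3 =
  [0, 0]
  [6, 0]

Each entry (A^⊗3)_ij equals the minimum over all length-3 walks i = v_0 → v_1 → … → v_3 = j of Σ_t A[v_t][v_{t+1}]. For example, for (i, j) = (0, 1) we minimise over 4 possible intermediate vertex sequences; the minimum is 0, attained along the walk 0 → 0 → 0 → 1.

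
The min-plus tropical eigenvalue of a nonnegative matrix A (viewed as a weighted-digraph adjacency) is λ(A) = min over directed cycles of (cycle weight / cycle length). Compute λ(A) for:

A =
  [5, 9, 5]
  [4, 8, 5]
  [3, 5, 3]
λ(A) = 3

Enumerate directed cycles and compute their means (weight / length). Sample:
  cycle 0 → 0: weight = 5, length = 1, mean = 5/1 ≈ 5.000
  cycle 1 → 1: weight = 8, length = 1, mean = 8/1 ≈ 8.000
  cycle 2 → 2: weight = 3, length = 1, mean = 3/1 ≈ 3.000
  cycle 0 → 1 → 0: weight = 13, length = 2, mean = 13/2 ≈ 6.500
  cycle 0 → 2 → 0: weight = 8, length = 2, mean = 8/2 ≈ 4.000
  cycle 1 → 0 → 1: weight = 13, length = 2, mean = 13/2 ≈ 6.500
Minimum mean = 3.000, attained e.g. along the cycle 2 → 2 with weight 3 and length 1. So λ(A) = 3/1 = 3.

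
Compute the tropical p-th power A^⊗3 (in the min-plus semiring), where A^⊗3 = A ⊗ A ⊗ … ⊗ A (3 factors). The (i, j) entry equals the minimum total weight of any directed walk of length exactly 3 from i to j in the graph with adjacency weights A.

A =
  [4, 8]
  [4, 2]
A^⊗3 =
  [12, 12]
  [8, 6]

Each entry (A^⊗3)_ij equals the minimum over all length-3 walks i = v_0 → v_1 → … → v_3 = j of Σ_t A[v_t][v_{t+1}]. For example, for (i, j) = (0, 1) we minimise over 4 possible intermediate vertex sequences; the minimum is 12, attained along the walk 0 → 1 → 1 → 1.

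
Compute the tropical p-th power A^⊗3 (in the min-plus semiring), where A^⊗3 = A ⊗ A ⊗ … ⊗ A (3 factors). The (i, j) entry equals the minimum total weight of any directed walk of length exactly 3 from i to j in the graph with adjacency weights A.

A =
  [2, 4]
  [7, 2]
A^⊗3 =
  [6, 8]
  [11, 6]

Each entry (A^⊗3)_ij equals the minimum over all length-3 walks i = v_0 → v_1 → … → v_3 = j of Σ_t A[v_t][v_{t+1}]. For example, for (i, j) = (0, 1) we minimise over 4 possible intermediate vertex sequences; the minimum is 8, attained along the walk 0 → 0 → 0 → 1.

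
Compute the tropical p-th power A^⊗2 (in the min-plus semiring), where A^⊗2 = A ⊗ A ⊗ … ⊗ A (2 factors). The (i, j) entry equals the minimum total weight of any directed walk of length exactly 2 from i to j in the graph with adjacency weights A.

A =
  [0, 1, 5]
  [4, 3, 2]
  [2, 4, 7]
A^⊗2 =
  [0, 1, 3]
  [4, 5, 5]
  [2, 3, 6]

Each entry (A^⊗2)_ij equals the minimum over all length-2 walks i = v_0 → v_1 → … → v_2 = j of Σ_t A[v_t][v_{t+1}]. For example, for (i, j) = (0, 2) we minimise over 3 possible intermediate vertex sequences; the minimum is 3, attained along the walk 0 → 1 → 2.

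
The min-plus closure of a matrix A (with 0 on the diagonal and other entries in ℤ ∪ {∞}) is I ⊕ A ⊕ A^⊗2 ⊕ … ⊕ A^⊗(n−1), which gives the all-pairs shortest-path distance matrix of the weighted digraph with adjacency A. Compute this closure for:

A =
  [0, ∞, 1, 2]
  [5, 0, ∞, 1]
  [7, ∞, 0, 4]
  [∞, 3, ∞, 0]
Closure =
  [0, 5, 1, 2]
  [5, 0, 6, 1]
  [7, 7, 0, 4]
  [8, 3, 9, 0]

This is the Floyd-Warshall all-pairs shortest-path computation. For each intermediate vertex k = 0, 1, …, 3, update dist[i][j] ← min(dist[i][j], dist[i][k] + dist[k][j]). The final matrix gives, for each (i, j), the minimum total weight of any directed path from i to j (possibly empty when i = j).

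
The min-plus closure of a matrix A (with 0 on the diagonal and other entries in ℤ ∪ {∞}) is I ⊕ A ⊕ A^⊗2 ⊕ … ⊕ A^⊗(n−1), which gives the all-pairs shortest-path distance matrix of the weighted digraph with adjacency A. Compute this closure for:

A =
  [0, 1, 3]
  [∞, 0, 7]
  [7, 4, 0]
Closure =
  [0, 1, 3]
  [14, 0, 7]
  [7, 4, 0]

This is the Floyd-Warshall all-pairs shortest-path computation. For each intermediate vertex k = 0, 1, …, 2, update dist[i][j] ← min(dist[i][j], dist[i][k] + dist[k][j]). The final matrix gives, for each (i, j), the minimum total weight of any directed path from i to j (possibly empty when i = j).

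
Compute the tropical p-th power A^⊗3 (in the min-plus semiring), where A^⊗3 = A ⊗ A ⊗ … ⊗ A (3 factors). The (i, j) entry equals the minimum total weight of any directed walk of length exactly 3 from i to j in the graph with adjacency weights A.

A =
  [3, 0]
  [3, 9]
A^⊗3 =
  [6, 3]
  [6, 6]

Each entry (A^⊗3)_ij equals the minimum over all length-3 walks i = v_0 → v_1 → … → v_3 = j of Σ_t A[v_t][v_{t+1}]. For example, for (i, j) = (0, 1) we minimise over 4 possible intermediate vertex sequences; the minimum is 3, attained along the walk 0 → 1 → 0 → 1.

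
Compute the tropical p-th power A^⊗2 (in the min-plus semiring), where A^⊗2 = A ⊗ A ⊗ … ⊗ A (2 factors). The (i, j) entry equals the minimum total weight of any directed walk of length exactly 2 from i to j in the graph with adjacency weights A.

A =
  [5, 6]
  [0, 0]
A^⊗2 =
  [6, 6]
  [0, 0]

Each entry (A^⊗2)_ij equals the minimum over all length-2 walks i = v_0 → v_1 → … → v_2 = j of Σ_t A[v_t][v_{t+1}]. For example, for (i, j) = (0, 1) we minimise over 2 possible intermediate vertex sequences; the minimum is 6, attained along the walk 0 → 1 → 1.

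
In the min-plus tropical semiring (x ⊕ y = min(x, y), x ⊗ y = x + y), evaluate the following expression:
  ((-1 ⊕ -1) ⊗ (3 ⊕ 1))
((-1 ⊕ -1) ⊗ (3 ⊕ 1)) = 0

Expand innermost to outermost. Recall ⊕ takes the minimum of its arguments and ⊗ takes their sum. Working out the expression ((-1 ⊕ -1) ⊗ (3 ⊕ 1)) gives 0.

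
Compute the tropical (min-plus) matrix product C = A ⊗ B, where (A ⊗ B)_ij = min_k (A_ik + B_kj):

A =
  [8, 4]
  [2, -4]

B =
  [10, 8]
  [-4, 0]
A ⊗ B =
  [0, 4]
  [-8, -4]

Apply the min-plus product entry-by-entry:
  C[0][0] = min over k of (A[0][0] + B[0][0] = 8 + 10 = 18, A[0][1] + B[1][0] = 4 + -4 = 0) = 0 (attained at k = 1)
  C[0][1] = min over k of (A[0][0] + B[0][1] = 8 + 8 = 16, A[0][1] + B[1][1] = 4 + 0 = 4) = 4 (attained at k = 1)
  C[1][0] = min over k of (A[1][0] + B[0][0] = 2 + 10 = 12, A[1][1] + B[1][0] = -4 + -4 = -8) = -8 (attained at k = 1)
  C[1][1] = min over k of (A[1][0] + B[0][1] = 2 + 8 = 10, A[1][1] + B[1][1] = -4 + 0 = -4) = -4 (attained at k = 1)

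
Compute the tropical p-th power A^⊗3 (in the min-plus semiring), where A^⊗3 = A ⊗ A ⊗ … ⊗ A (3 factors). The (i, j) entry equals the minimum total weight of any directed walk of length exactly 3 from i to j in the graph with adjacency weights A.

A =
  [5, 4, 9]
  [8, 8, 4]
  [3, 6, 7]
A^⊗3 =
  [11, 14, 13]
  [12, 11, 14]
  [13, 12, 11]

Each entry (A^⊗3)_ij equals the minimum over all length-3 walks i = v_0 → v_1 → … → v_3 = j of Σ_t A[v_t][v_{t+1}]. For example, for (i, j) = (0, 2) we minimise over 9 possible intermediate vertex sequences; the minimum is 13, attained along the walk 0 → 0 → 1 → 2.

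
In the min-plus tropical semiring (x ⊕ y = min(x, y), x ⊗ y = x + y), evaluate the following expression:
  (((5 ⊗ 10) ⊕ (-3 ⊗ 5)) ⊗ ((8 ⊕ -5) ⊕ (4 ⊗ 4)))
(((5 ⊗ 10) ⊕ (-3 ⊗ 5)) ⊗ ((8 ⊕ -5) ⊕ (4 ⊗ 4))) = -3

Expand innermost to outermost. Recall ⊕ takes the minimum of its arguments and ⊗ takes their sum. Working out the expression (((5 ⊗ 10) ⊕ (-3 ⊗ 5)) ⊗ ((8 ⊕ -5) ⊕ (4 ⊗ 4))) gives -3.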